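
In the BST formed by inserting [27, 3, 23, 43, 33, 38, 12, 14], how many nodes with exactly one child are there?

Tree built from: [27, 3, 23, 43, 33, 38, 12, 14]
Tree (level-order array): [27, 3, 43, None, 23, 33, None, 12, None, None, 38, None, 14]
Rule: These are nodes with exactly 1 non-null child.
Per-node child counts:
  node 27: 2 child(ren)
  node 3: 1 child(ren)
  node 23: 1 child(ren)
  node 12: 1 child(ren)
  node 14: 0 child(ren)
  node 43: 1 child(ren)
  node 33: 1 child(ren)
  node 38: 0 child(ren)
Matching nodes: [3, 23, 12, 43, 33]
Count of nodes with exactly one child: 5


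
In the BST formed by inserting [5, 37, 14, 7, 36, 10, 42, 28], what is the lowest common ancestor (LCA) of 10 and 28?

Tree insertion order: [5, 37, 14, 7, 36, 10, 42, 28]
Tree (level-order array): [5, None, 37, 14, 42, 7, 36, None, None, None, 10, 28]
In a BST, the LCA of p=10, q=28 is the first node v on the
root-to-leaf path with p <= v <= q (go left if both < v, right if both > v).
Walk from root:
  at 5: both 10 and 28 > 5, go right
  at 37: both 10 and 28 < 37, go left
  at 14: 10 <= 14 <= 28, this is the LCA
LCA = 14


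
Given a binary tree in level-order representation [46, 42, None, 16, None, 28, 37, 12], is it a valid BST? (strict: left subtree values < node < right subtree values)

Level-order array: [46, 42, None, 16, None, 28, 37, 12]
Validate using subtree bounds (lo, hi): at each node, require lo < value < hi,
then recurse left with hi=value and right with lo=value.
Preorder trace (stopping at first violation):
  at node 46 with bounds (-inf, +inf): OK
  at node 42 with bounds (-inf, 46): OK
  at node 16 with bounds (-inf, 42): OK
  at node 28 with bounds (-inf, 16): VIOLATION
Node 28 violates its bound: not (-inf < 28 < 16).
Result: Not a valid BST


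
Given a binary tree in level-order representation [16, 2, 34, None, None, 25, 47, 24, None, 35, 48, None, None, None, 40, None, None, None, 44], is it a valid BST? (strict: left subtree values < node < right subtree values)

Level-order array: [16, 2, 34, None, None, 25, 47, 24, None, 35, 48, None, None, None, 40, None, None, None, 44]
Validate using subtree bounds (lo, hi): at each node, require lo < value < hi,
then recurse left with hi=value and right with lo=value.
Preorder trace (stopping at first violation):
  at node 16 with bounds (-inf, +inf): OK
  at node 2 with bounds (-inf, 16): OK
  at node 34 with bounds (16, +inf): OK
  at node 25 with bounds (16, 34): OK
  at node 24 with bounds (16, 25): OK
  at node 47 with bounds (34, +inf): OK
  at node 35 with bounds (34, 47): OK
  at node 40 with bounds (35, 47): OK
  at node 44 with bounds (40, 47): OK
  at node 48 with bounds (47, +inf): OK
No violation found at any node.
Result: Valid BST


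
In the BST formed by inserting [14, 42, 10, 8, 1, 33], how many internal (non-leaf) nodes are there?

Tree built from: [14, 42, 10, 8, 1, 33]
Tree (level-order array): [14, 10, 42, 8, None, 33, None, 1]
Rule: An internal node has at least one child.
Per-node child counts:
  node 14: 2 child(ren)
  node 10: 1 child(ren)
  node 8: 1 child(ren)
  node 1: 0 child(ren)
  node 42: 1 child(ren)
  node 33: 0 child(ren)
Matching nodes: [14, 10, 8, 42]
Count of internal (non-leaf) nodes: 4


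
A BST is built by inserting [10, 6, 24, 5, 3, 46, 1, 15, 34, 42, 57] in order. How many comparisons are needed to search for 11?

Search path for 11: 10 -> 24 -> 15
Found: False
Comparisons: 3


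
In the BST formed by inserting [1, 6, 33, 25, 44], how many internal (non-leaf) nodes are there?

Tree built from: [1, 6, 33, 25, 44]
Tree (level-order array): [1, None, 6, None, 33, 25, 44]
Rule: An internal node has at least one child.
Per-node child counts:
  node 1: 1 child(ren)
  node 6: 1 child(ren)
  node 33: 2 child(ren)
  node 25: 0 child(ren)
  node 44: 0 child(ren)
Matching nodes: [1, 6, 33]
Count of internal (non-leaf) nodes: 3


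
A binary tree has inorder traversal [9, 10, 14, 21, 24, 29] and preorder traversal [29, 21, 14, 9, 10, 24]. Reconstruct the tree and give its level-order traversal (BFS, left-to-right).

Inorder:  [9, 10, 14, 21, 24, 29]
Preorder: [29, 21, 14, 9, 10, 24]
Algorithm: preorder visits root first, so consume preorder in order;
for each root, split the current inorder slice at that value into
left-subtree inorder and right-subtree inorder, then recurse.
Recursive splits:
  root=29; inorder splits into left=[9, 10, 14, 21, 24], right=[]
  root=21; inorder splits into left=[9, 10, 14], right=[24]
  root=14; inorder splits into left=[9, 10], right=[]
  root=9; inorder splits into left=[], right=[10]
  root=10; inorder splits into left=[], right=[]
  root=24; inorder splits into left=[], right=[]
Reconstructed level-order: [29, 21, 14, 24, 9, 10]


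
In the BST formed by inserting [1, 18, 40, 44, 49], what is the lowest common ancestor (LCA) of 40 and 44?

Tree insertion order: [1, 18, 40, 44, 49]
Tree (level-order array): [1, None, 18, None, 40, None, 44, None, 49]
In a BST, the LCA of p=40, q=44 is the first node v on the
root-to-leaf path with p <= v <= q (go left if both < v, right if both > v).
Walk from root:
  at 1: both 40 and 44 > 1, go right
  at 18: both 40 and 44 > 18, go right
  at 40: 40 <= 40 <= 44, this is the LCA
LCA = 40


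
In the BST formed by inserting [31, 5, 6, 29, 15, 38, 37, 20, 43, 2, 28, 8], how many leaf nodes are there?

Tree built from: [31, 5, 6, 29, 15, 38, 37, 20, 43, 2, 28, 8]
Tree (level-order array): [31, 5, 38, 2, 6, 37, 43, None, None, None, 29, None, None, None, None, 15, None, 8, 20, None, None, None, 28]
Rule: A leaf has 0 children.
Per-node child counts:
  node 31: 2 child(ren)
  node 5: 2 child(ren)
  node 2: 0 child(ren)
  node 6: 1 child(ren)
  node 29: 1 child(ren)
  node 15: 2 child(ren)
  node 8: 0 child(ren)
  node 20: 1 child(ren)
  node 28: 0 child(ren)
  node 38: 2 child(ren)
  node 37: 0 child(ren)
  node 43: 0 child(ren)
Matching nodes: [2, 8, 28, 37, 43]
Count of leaf nodes: 5


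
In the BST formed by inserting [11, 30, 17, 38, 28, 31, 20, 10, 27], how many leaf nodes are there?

Tree built from: [11, 30, 17, 38, 28, 31, 20, 10, 27]
Tree (level-order array): [11, 10, 30, None, None, 17, 38, None, 28, 31, None, 20, None, None, None, None, 27]
Rule: A leaf has 0 children.
Per-node child counts:
  node 11: 2 child(ren)
  node 10: 0 child(ren)
  node 30: 2 child(ren)
  node 17: 1 child(ren)
  node 28: 1 child(ren)
  node 20: 1 child(ren)
  node 27: 0 child(ren)
  node 38: 1 child(ren)
  node 31: 0 child(ren)
Matching nodes: [10, 27, 31]
Count of leaf nodes: 3


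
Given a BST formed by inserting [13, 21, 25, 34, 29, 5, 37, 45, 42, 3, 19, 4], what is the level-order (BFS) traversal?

Tree insertion order: [13, 21, 25, 34, 29, 5, 37, 45, 42, 3, 19, 4]
Tree (level-order array): [13, 5, 21, 3, None, 19, 25, None, 4, None, None, None, 34, None, None, 29, 37, None, None, None, 45, 42]
BFS from the root, enqueuing left then right child of each popped node:
  queue [13] -> pop 13, enqueue [5, 21], visited so far: [13]
  queue [5, 21] -> pop 5, enqueue [3], visited so far: [13, 5]
  queue [21, 3] -> pop 21, enqueue [19, 25], visited so far: [13, 5, 21]
  queue [3, 19, 25] -> pop 3, enqueue [4], visited so far: [13, 5, 21, 3]
  queue [19, 25, 4] -> pop 19, enqueue [none], visited so far: [13, 5, 21, 3, 19]
  queue [25, 4] -> pop 25, enqueue [34], visited so far: [13, 5, 21, 3, 19, 25]
  queue [4, 34] -> pop 4, enqueue [none], visited so far: [13, 5, 21, 3, 19, 25, 4]
  queue [34] -> pop 34, enqueue [29, 37], visited so far: [13, 5, 21, 3, 19, 25, 4, 34]
  queue [29, 37] -> pop 29, enqueue [none], visited so far: [13, 5, 21, 3, 19, 25, 4, 34, 29]
  queue [37] -> pop 37, enqueue [45], visited so far: [13, 5, 21, 3, 19, 25, 4, 34, 29, 37]
  queue [45] -> pop 45, enqueue [42], visited so far: [13, 5, 21, 3, 19, 25, 4, 34, 29, 37, 45]
  queue [42] -> pop 42, enqueue [none], visited so far: [13, 5, 21, 3, 19, 25, 4, 34, 29, 37, 45, 42]
Result: [13, 5, 21, 3, 19, 25, 4, 34, 29, 37, 45, 42]


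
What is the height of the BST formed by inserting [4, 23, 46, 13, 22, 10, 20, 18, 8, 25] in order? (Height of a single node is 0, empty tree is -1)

Insertion order: [4, 23, 46, 13, 22, 10, 20, 18, 8, 25]
Tree (level-order array): [4, None, 23, 13, 46, 10, 22, 25, None, 8, None, 20, None, None, None, None, None, 18]
Compute height bottom-up (empty subtree = -1):
  height(8) = 1 + max(-1, -1) = 0
  height(10) = 1 + max(0, -1) = 1
  height(18) = 1 + max(-1, -1) = 0
  height(20) = 1 + max(0, -1) = 1
  height(22) = 1 + max(1, -1) = 2
  height(13) = 1 + max(1, 2) = 3
  height(25) = 1 + max(-1, -1) = 0
  height(46) = 1 + max(0, -1) = 1
  height(23) = 1 + max(3, 1) = 4
  height(4) = 1 + max(-1, 4) = 5
Height = 5


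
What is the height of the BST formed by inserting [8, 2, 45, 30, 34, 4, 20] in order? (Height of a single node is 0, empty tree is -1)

Insertion order: [8, 2, 45, 30, 34, 4, 20]
Tree (level-order array): [8, 2, 45, None, 4, 30, None, None, None, 20, 34]
Compute height bottom-up (empty subtree = -1):
  height(4) = 1 + max(-1, -1) = 0
  height(2) = 1 + max(-1, 0) = 1
  height(20) = 1 + max(-1, -1) = 0
  height(34) = 1 + max(-1, -1) = 0
  height(30) = 1 + max(0, 0) = 1
  height(45) = 1 + max(1, -1) = 2
  height(8) = 1 + max(1, 2) = 3
Height = 3


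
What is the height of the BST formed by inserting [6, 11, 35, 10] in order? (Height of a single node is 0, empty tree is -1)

Insertion order: [6, 11, 35, 10]
Tree (level-order array): [6, None, 11, 10, 35]
Compute height bottom-up (empty subtree = -1):
  height(10) = 1 + max(-1, -1) = 0
  height(35) = 1 + max(-1, -1) = 0
  height(11) = 1 + max(0, 0) = 1
  height(6) = 1 + max(-1, 1) = 2
Height = 2


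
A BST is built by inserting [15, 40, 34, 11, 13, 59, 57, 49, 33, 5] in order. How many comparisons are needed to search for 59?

Search path for 59: 15 -> 40 -> 59
Found: True
Comparisons: 3


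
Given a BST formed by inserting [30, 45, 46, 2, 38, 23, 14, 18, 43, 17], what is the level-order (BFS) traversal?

Tree insertion order: [30, 45, 46, 2, 38, 23, 14, 18, 43, 17]
Tree (level-order array): [30, 2, 45, None, 23, 38, 46, 14, None, None, 43, None, None, None, 18, None, None, 17]
BFS from the root, enqueuing left then right child of each popped node:
  queue [30] -> pop 30, enqueue [2, 45], visited so far: [30]
  queue [2, 45] -> pop 2, enqueue [23], visited so far: [30, 2]
  queue [45, 23] -> pop 45, enqueue [38, 46], visited so far: [30, 2, 45]
  queue [23, 38, 46] -> pop 23, enqueue [14], visited so far: [30, 2, 45, 23]
  queue [38, 46, 14] -> pop 38, enqueue [43], visited so far: [30, 2, 45, 23, 38]
  queue [46, 14, 43] -> pop 46, enqueue [none], visited so far: [30, 2, 45, 23, 38, 46]
  queue [14, 43] -> pop 14, enqueue [18], visited so far: [30, 2, 45, 23, 38, 46, 14]
  queue [43, 18] -> pop 43, enqueue [none], visited so far: [30, 2, 45, 23, 38, 46, 14, 43]
  queue [18] -> pop 18, enqueue [17], visited so far: [30, 2, 45, 23, 38, 46, 14, 43, 18]
  queue [17] -> pop 17, enqueue [none], visited so far: [30, 2, 45, 23, 38, 46, 14, 43, 18, 17]
Result: [30, 2, 45, 23, 38, 46, 14, 43, 18, 17]


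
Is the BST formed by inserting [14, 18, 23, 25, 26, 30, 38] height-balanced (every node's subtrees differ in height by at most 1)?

Tree (level-order array): [14, None, 18, None, 23, None, 25, None, 26, None, 30, None, 38]
Definition: a tree is height-balanced if, at every node, |h(left) - h(right)| <= 1 (empty subtree has height -1).
Bottom-up per-node check:
  node 38: h_left=-1, h_right=-1, diff=0 [OK], height=0
  node 30: h_left=-1, h_right=0, diff=1 [OK], height=1
  node 26: h_left=-1, h_right=1, diff=2 [FAIL (|-1-1|=2 > 1)], height=2
  node 25: h_left=-1, h_right=2, diff=3 [FAIL (|-1-2|=3 > 1)], height=3
  node 23: h_left=-1, h_right=3, diff=4 [FAIL (|-1-3|=4 > 1)], height=4
  node 18: h_left=-1, h_right=4, diff=5 [FAIL (|-1-4|=5 > 1)], height=5
  node 14: h_left=-1, h_right=5, diff=6 [FAIL (|-1-5|=6 > 1)], height=6
Node 26 violates the condition: |-1 - 1| = 2 > 1.
Result: Not balanced


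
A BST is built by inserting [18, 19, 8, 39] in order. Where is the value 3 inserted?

Starting tree (level order): [18, 8, 19, None, None, None, 39]
Insertion path: 18 -> 8
Result: insert 3 as left child of 8
Final tree (level order): [18, 8, 19, 3, None, None, 39]


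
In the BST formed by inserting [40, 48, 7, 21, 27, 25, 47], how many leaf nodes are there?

Tree built from: [40, 48, 7, 21, 27, 25, 47]
Tree (level-order array): [40, 7, 48, None, 21, 47, None, None, 27, None, None, 25]
Rule: A leaf has 0 children.
Per-node child counts:
  node 40: 2 child(ren)
  node 7: 1 child(ren)
  node 21: 1 child(ren)
  node 27: 1 child(ren)
  node 25: 0 child(ren)
  node 48: 1 child(ren)
  node 47: 0 child(ren)
Matching nodes: [25, 47]
Count of leaf nodes: 2


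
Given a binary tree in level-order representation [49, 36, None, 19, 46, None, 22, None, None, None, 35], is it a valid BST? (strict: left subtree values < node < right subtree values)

Level-order array: [49, 36, None, 19, 46, None, 22, None, None, None, 35]
Validate using subtree bounds (lo, hi): at each node, require lo < value < hi,
then recurse left with hi=value and right with lo=value.
Preorder trace (stopping at first violation):
  at node 49 with bounds (-inf, +inf): OK
  at node 36 with bounds (-inf, 49): OK
  at node 19 with bounds (-inf, 36): OK
  at node 22 with bounds (19, 36): OK
  at node 35 with bounds (22, 36): OK
  at node 46 with bounds (36, 49): OK
No violation found at any node.
Result: Valid BST


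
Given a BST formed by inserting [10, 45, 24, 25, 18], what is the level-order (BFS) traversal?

Tree insertion order: [10, 45, 24, 25, 18]
Tree (level-order array): [10, None, 45, 24, None, 18, 25]
BFS from the root, enqueuing left then right child of each popped node:
  queue [10] -> pop 10, enqueue [45], visited so far: [10]
  queue [45] -> pop 45, enqueue [24], visited so far: [10, 45]
  queue [24] -> pop 24, enqueue [18, 25], visited so far: [10, 45, 24]
  queue [18, 25] -> pop 18, enqueue [none], visited so far: [10, 45, 24, 18]
  queue [25] -> pop 25, enqueue [none], visited so far: [10, 45, 24, 18, 25]
Result: [10, 45, 24, 18, 25]


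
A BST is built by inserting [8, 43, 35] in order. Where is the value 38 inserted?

Starting tree (level order): [8, None, 43, 35]
Insertion path: 8 -> 43 -> 35
Result: insert 38 as right child of 35
Final tree (level order): [8, None, 43, 35, None, None, 38]


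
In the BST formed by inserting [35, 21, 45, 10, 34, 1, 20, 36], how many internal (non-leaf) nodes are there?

Tree built from: [35, 21, 45, 10, 34, 1, 20, 36]
Tree (level-order array): [35, 21, 45, 10, 34, 36, None, 1, 20]
Rule: An internal node has at least one child.
Per-node child counts:
  node 35: 2 child(ren)
  node 21: 2 child(ren)
  node 10: 2 child(ren)
  node 1: 0 child(ren)
  node 20: 0 child(ren)
  node 34: 0 child(ren)
  node 45: 1 child(ren)
  node 36: 0 child(ren)
Matching nodes: [35, 21, 10, 45]
Count of internal (non-leaf) nodes: 4


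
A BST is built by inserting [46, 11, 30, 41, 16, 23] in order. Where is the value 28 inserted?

Starting tree (level order): [46, 11, None, None, 30, 16, 41, None, 23]
Insertion path: 46 -> 11 -> 30 -> 16 -> 23
Result: insert 28 as right child of 23
Final tree (level order): [46, 11, None, None, 30, 16, 41, None, 23, None, None, None, 28]


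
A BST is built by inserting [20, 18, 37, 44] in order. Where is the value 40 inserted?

Starting tree (level order): [20, 18, 37, None, None, None, 44]
Insertion path: 20 -> 37 -> 44
Result: insert 40 as left child of 44
Final tree (level order): [20, 18, 37, None, None, None, 44, 40]


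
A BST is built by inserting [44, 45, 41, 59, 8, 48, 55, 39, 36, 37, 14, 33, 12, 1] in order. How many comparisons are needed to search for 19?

Search path for 19: 44 -> 41 -> 8 -> 39 -> 36 -> 14 -> 33
Found: False
Comparisons: 7


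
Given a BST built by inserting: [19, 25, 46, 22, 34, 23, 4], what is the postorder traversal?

Tree insertion order: [19, 25, 46, 22, 34, 23, 4]
Tree (level-order array): [19, 4, 25, None, None, 22, 46, None, 23, 34]
Postorder traversal: [4, 23, 22, 34, 46, 25, 19]


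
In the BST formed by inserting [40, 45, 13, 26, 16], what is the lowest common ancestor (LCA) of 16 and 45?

Tree insertion order: [40, 45, 13, 26, 16]
Tree (level-order array): [40, 13, 45, None, 26, None, None, 16]
In a BST, the LCA of p=16, q=45 is the first node v on the
root-to-leaf path with p <= v <= q (go left if both < v, right if both > v).
Walk from root:
  at 40: 16 <= 40 <= 45, this is the LCA
LCA = 40


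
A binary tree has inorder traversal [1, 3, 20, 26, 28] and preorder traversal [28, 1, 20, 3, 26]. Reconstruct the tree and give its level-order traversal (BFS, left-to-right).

Inorder:  [1, 3, 20, 26, 28]
Preorder: [28, 1, 20, 3, 26]
Algorithm: preorder visits root first, so consume preorder in order;
for each root, split the current inorder slice at that value into
left-subtree inorder and right-subtree inorder, then recurse.
Recursive splits:
  root=28; inorder splits into left=[1, 3, 20, 26], right=[]
  root=1; inorder splits into left=[], right=[3, 20, 26]
  root=20; inorder splits into left=[3], right=[26]
  root=3; inorder splits into left=[], right=[]
  root=26; inorder splits into left=[], right=[]
Reconstructed level-order: [28, 1, 20, 3, 26]


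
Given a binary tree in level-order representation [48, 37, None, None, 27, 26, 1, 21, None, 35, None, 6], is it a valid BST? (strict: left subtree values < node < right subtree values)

Level-order array: [48, 37, None, None, 27, 26, 1, 21, None, 35, None, 6]
Validate using subtree bounds (lo, hi): at each node, require lo < value < hi,
then recurse left with hi=value and right with lo=value.
Preorder trace (stopping at first violation):
  at node 48 with bounds (-inf, +inf): OK
  at node 37 with bounds (-inf, 48): OK
  at node 27 with bounds (37, 48): VIOLATION
Node 27 violates its bound: not (37 < 27 < 48).
Result: Not a valid BST


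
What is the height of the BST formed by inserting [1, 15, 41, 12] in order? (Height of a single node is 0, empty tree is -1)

Insertion order: [1, 15, 41, 12]
Tree (level-order array): [1, None, 15, 12, 41]
Compute height bottom-up (empty subtree = -1):
  height(12) = 1 + max(-1, -1) = 0
  height(41) = 1 + max(-1, -1) = 0
  height(15) = 1 + max(0, 0) = 1
  height(1) = 1 + max(-1, 1) = 2
Height = 2


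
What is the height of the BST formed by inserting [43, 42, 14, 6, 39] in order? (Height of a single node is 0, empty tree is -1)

Insertion order: [43, 42, 14, 6, 39]
Tree (level-order array): [43, 42, None, 14, None, 6, 39]
Compute height bottom-up (empty subtree = -1):
  height(6) = 1 + max(-1, -1) = 0
  height(39) = 1 + max(-1, -1) = 0
  height(14) = 1 + max(0, 0) = 1
  height(42) = 1 + max(1, -1) = 2
  height(43) = 1 + max(2, -1) = 3
Height = 3


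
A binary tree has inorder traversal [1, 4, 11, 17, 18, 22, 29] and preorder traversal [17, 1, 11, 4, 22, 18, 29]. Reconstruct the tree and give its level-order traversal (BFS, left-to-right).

Inorder:  [1, 4, 11, 17, 18, 22, 29]
Preorder: [17, 1, 11, 4, 22, 18, 29]
Algorithm: preorder visits root first, so consume preorder in order;
for each root, split the current inorder slice at that value into
left-subtree inorder and right-subtree inorder, then recurse.
Recursive splits:
  root=17; inorder splits into left=[1, 4, 11], right=[18, 22, 29]
  root=1; inorder splits into left=[], right=[4, 11]
  root=11; inorder splits into left=[4], right=[]
  root=4; inorder splits into left=[], right=[]
  root=22; inorder splits into left=[18], right=[29]
  root=18; inorder splits into left=[], right=[]
  root=29; inorder splits into left=[], right=[]
Reconstructed level-order: [17, 1, 22, 11, 18, 29, 4]


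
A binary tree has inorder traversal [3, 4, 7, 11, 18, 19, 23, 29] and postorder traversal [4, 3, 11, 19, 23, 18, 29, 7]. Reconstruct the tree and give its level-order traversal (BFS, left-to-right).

Inorder:   [3, 4, 7, 11, 18, 19, 23, 29]
Postorder: [4, 3, 11, 19, 23, 18, 29, 7]
Algorithm: postorder visits root last, so walk postorder right-to-left;
each value is the root of the current inorder slice — split it at that
value, recurse on the right subtree first, then the left.
Recursive splits:
  root=7; inorder splits into left=[3, 4], right=[11, 18, 19, 23, 29]
  root=29; inorder splits into left=[11, 18, 19, 23], right=[]
  root=18; inorder splits into left=[11], right=[19, 23]
  root=23; inorder splits into left=[19], right=[]
  root=19; inorder splits into left=[], right=[]
  root=11; inorder splits into left=[], right=[]
  root=3; inorder splits into left=[], right=[4]
  root=4; inorder splits into left=[], right=[]
Reconstructed level-order: [7, 3, 29, 4, 18, 11, 23, 19]


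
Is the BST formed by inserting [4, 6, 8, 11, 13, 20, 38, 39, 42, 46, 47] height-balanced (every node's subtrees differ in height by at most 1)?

Tree (level-order array): [4, None, 6, None, 8, None, 11, None, 13, None, 20, None, 38, None, 39, None, 42, None, 46, None, 47]
Definition: a tree is height-balanced if, at every node, |h(left) - h(right)| <= 1 (empty subtree has height -1).
Bottom-up per-node check:
  node 47: h_left=-1, h_right=-1, diff=0 [OK], height=0
  node 46: h_left=-1, h_right=0, diff=1 [OK], height=1
  node 42: h_left=-1, h_right=1, diff=2 [FAIL (|-1-1|=2 > 1)], height=2
  node 39: h_left=-1, h_right=2, diff=3 [FAIL (|-1-2|=3 > 1)], height=3
  node 38: h_left=-1, h_right=3, diff=4 [FAIL (|-1-3|=4 > 1)], height=4
  node 20: h_left=-1, h_right=4, diff=5 [FAIL (|-1-4|=5 > 1)], height=5
  node 13: h_left=-1, h_right=5, diff=6 [FAIL (|-1-5|=6 > 1)], height=6
  node 11: h_left=-1, h_right=6, diff=7 [FAIL (|-1-6|=7 > 1)], height=7
  node 8: h_left=-1, h_right=7, diff=8 [FAIL (|-1-7|=8 > 1)], height=8
  node 6: h_left=-1, h_right=8, diff=9 [FAIL (|-1-8|=9 > 1)], height=9
  node 4: h_left=-1, h_right=9, diff=10 [FAIL (|-1-9|=10 > 1)], height=10
Node 42 violates the condition: |-1 - 1| = 2 > 1.
Result: Not balanced


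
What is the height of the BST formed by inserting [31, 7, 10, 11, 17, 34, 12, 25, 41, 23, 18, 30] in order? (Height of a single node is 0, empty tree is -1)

Insertion order: [31, 7, 10, 11, 17, 34, 12, 25, 41, 23, 18, 30]
Tree (level-order array): [31, 7, 34, None, 10, None, 41, None, 11, None, None, None, 17, 12, 25, None, None, 23, 30, 18]
Compute height bottom-up (empty subtree = -1):
  height(12) = 1 + max(-1, -1) = 0
  height(18) = 1 + max(-1, -1) = 0
  height(23) = 1 + max(0, -1) = 1
  height(30) = 1 + max(-1, -1) = 0
  height(25) = 1 + max(1, 0) = 2
  height(17) = 1 + max(0, 2) = 3
  height(11) = 1 + max(-1, 3) = 4
  height(10) = 1 + max(-1, 4) = 5
  height(7) = 1 + max(-1, 5) = 6
  height(41) = 1 + max(-1, -1) = 0
  height(34) = 1 + max(-1, 0) = 1
  height(31) = 1 + max(6, 1) = 7
Height = 7


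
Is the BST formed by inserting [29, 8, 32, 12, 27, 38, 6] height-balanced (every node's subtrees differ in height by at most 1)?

Tree (level-order array): [29, 8, 32, 6, 12, None, 38, None, None, None, 27]
Definition: a tree is height-balanced if, at every node, |h(left) - h(right)| <= 1 (empty subtree has height -1).
Bottom-up per-node check:
  node 6: h_left=-1, h_right=-1, diff=0 [OK], height=0
  node 27: h_left=-1, h_right=-1, diff=0 [OK], height=0
  node 12: h_left=-1, h_right=0, diff=1 [OK], height=1
  node 8: h_left=0, h_right=1, diff=1 [OK], height=2
  node 38: h_left=-1, h_right=-1, diff=0 [OK], height=0
  node 32: h_left=-1, h_right=0, diff=1 [OK], height=1
  node 29: h_left=2, h_right=1, diff=1 [OK], height=3
All nodes satisfy the balance condition.
Result: Balanced


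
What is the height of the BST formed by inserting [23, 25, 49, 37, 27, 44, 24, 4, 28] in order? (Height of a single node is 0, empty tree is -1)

Insertion order: [23, 25, 49, 37, 27, 44, 24, 4, 28]
Tree (level-order array): [23, 4, 25, None, None, 24, 49, None, None, 37, None, 27, 44, None, 28]
Compute height bottom-up (empty subtree = -1):
  height(4) = 1 + max(-1, -1) = 0
  height(24) = 1 + max(-1, -1) = 0
  height(28) = 1 + max(-1, -1) = 0
  height(27) = 1 + max(-1, 0) = 1
  height(44) = 1 + max(-1, -1) = 0
  height(37) = 1 + max(1, 0) = 2
  height(49) = 1 + max(2, -1) = 3
  height(25) = 1 + max(0, 3) = 4
  height(23) = 1 + max(0, 4) = 5
Height = 5


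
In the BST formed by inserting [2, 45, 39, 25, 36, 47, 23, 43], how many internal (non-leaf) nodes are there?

Tree built from: [2, 45, 39, 25, 36, 47, 23, 43]
Tree (level-order array): [2, None, 45, 39, 47, 25, 43, None, None, 23, 36]
Rule: An internal node has at least one child.
Per-node child counts:
  node 2: 1 child(ren)
  node 45: 2 child(ren)
  node 39: 2 child(ren)
  node 25: 2 child(ren)
  node 23: 0 child(ren)
  node 36: 0 child(ren)
  node 43: 0 child(ren)
  node 47: 0 child(ren)
Matching nodes: [2, 45, 39, 25]
Count of internal (non-leaf) nodes: 4


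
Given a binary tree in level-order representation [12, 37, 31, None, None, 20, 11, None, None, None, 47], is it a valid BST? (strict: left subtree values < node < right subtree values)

Level-order array: [12, 37, 31, None, None, 20, 11, None, None, None, 47]
Validate using subtree bounds (lo, hi): at each node, require lo < value < hi,
then recurse left with hi=value and right with lo=value.
Preorder trace (stopping at first violation):
  at node 12 with bounds (-inf, +inf): OK
  at node 37 with bounds (-inf, 12): VIOLATION
Node 37 violates its bound: not (-inf < 37 < 12).
Result: Not a valid BST


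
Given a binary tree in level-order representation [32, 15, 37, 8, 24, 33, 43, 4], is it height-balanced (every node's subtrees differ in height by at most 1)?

Tree (level-order array): [32, 15, 37, 8, 24, 33, 43, 4]
Definition: a tree is height-balanced if, at every node, |h(left) - h(right)| <= 1 (empty subtree has height -1).
Bottom-up per-node check:
  node 4: h_left=-1, h_right=-1, diff=0 [OK], height=0
  node 8: h_left=0, h_right=-1, diff=1 [OK], height=1
  node 24: h_left=-1, h_right=-1, diff=0 [OK], height=0
  node 15: h_left=1, h_right=0, diff=1 [OK], height=2
  node 33: h_left=-1, h_right=-1, diff=0 [OK], height=0
  node 43: h_left=-1, h_right=-1, diff=0 [OK], height=0
  node 37: h_left=0, h_right=0, diff=0 [OK], height=1
  node 32: h_left=2, h_right=1, diff=1 [OK], height=3
All nodes satisfy the balance condition.
Result: Balanced


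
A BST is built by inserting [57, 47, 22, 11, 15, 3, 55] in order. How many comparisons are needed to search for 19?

Search path for 19: 57 -> 47 -> 22 -> 11 -> 15
Found: False
Comparisons: 5


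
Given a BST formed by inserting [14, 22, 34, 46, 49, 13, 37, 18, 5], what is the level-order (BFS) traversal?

Tree insertion order: [14, 22, 34, 46, 49, 13, 37, 18, 5]
Tree (level-order array): [14, 13, 22, 5, None, 18, 34, None, None, None, None, None, 46, 37, 49]
BFS from the root, enqueuing left then right child of each popped node:
  queue [14] -> pop 14, enqueue [13, 22], visited so far: [14]
  queue [13, 22] -> pop 13, enqueue [5], visited so far: [14, 13]
  queue [22, 5] -> pop 22, enqueue [18, 34], visited so far: [14, 13, 22]
  queue [5, 18, 34] -> pop 5, enqueue [none], visited so far: [14, 13, 22, 5]
  queue [18, 34] -> pop 18, enqueue [none], visited so far: [14, 13, 22, 5, 18]
  queue [34] -> pop 34, enqueue [46], visited so far: [14, 13, 22, 5, 18, 34]
  queue [46] -> pop 46, enqueue [37, 49], visited so far: [14, 13, 22, 5, 18, 34, 46]
  queue [37, 49] -> pop 37, enqueue [none], visited so far: [14, 13, 22, 5, 18, 34, 46, 37]
  queue [49] -> pop 49, enqueue [none], visited so far: [14, 13, 22, 5, 18, 34, 46, 37, 49]
Result: [14, 13, 22, 5, 18, 34, 46, 37, 49]


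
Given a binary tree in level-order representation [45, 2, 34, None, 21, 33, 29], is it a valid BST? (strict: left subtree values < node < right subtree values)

Level-order array: [45, 2, 34, None, 21, 33, 29]
Validate using subtree bounds (lo, hi): at each node, require lo < value < hi,
then recurse left with hi=value and right with lo=value.
Preorder trace (stopping at first violation):
  at node 45 with bounds (-inf, +inf): OK
  at node 2 with bounds (-inf, 45): OK
  at node 21 with bounds (2, 45): OK
  at node 34 with bounds (45, +inf): VIOLATION
Node 34 violates its bound: not (45 < 34 < +inf).
Result: Not a valid BST


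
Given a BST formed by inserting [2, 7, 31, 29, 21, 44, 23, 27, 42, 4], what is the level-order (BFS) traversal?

Tree insertion order: [2, 7, 31, 29, 21, 44, 23, 27, 42, 4]
Tree (level-order array): [2, None, 7, 4, 31, None, None, 29, 44, 21, None, 42, None, None, 23, None, None, None, 27]
BFS from the root, enqueuing left then right child of each popped node:
  queue [2] -> pop 2, enqueue [7], visited so far: [2]
  queue [7] -> pop 7, enqueue [4, 31], visited so far: [2, 7]
  queue [4, 31] -> pop 4, enqueue [none], visited so far: [2, 7, 4]
  queue [31] -> pop 31, enqueue [29, 44], visited so far: [2, 7, 4, 31]
  queue [29, 44] -> pop 29, enqueue [21], visited so far: [2, 7, 4, 31, 29]
  queue [44, 21] -> pop 44, enqueue [42], visited so far: [2, 7, 4, 31, 29, 44]
  queue [21, 42] -> pop 21, enqueue [23], visited so far: [2, 7, 4, 31, 29, 44, 21]
  queue [42, 23] -> pop 42, enqueue [none], visited so far: [2, 7, 4, 31, 29, 44, 21, 42]
  queue [23] -> pop 23, enqueue [27], visited so far: [2, 7, 4, 31, 29, 44, 21, 42, 23]
  queue [27] -> pop 27, enqueue [none], visited so far: [2, 7, 4, 31, 29, 44, 21, 42, 23, 27]
Result: [2, 7, 4, 31, 29, 44, 21, 42, 23, 27]


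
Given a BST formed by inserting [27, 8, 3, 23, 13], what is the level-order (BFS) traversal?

Tree insertion order: [27, 8, 3, 23, 13]
Tree (level-order array): [27, 8, None, 3, 23, None, None, 13]
BFS from the root, enqueuing left then right child of each popped node:
  queue [27] -> pop 27, enqueue [8], visited so far: [27]
  queue [8] -> pop 8, enqueue [3, 23], visited so far: [27, 8]
  queue [3, 23] -> pop 3, enqueue [none], visited so far: [27, 8, 3]
  queue [23] -> pop 23, enqueue [13], visited so far: [27, 8, 3, 23]
  queue [13] -> pop 13, enqueue [none], visited so far: [27, 8, 3, 23, 13]
Result: [27, 8, 3, 23, 13]


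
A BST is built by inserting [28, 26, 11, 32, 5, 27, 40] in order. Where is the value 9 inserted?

Starting tree (level order): [28, 26, 32, 11, 27, None, 40, 5]
Insertion path: 28 -> 26 -> 11 -> 5
Result: insert 9 as right child of 5
Final tree (level order): [28, 26, 32, 11, 27, None, 40, 5, None, None, None, None, None, None, 9]


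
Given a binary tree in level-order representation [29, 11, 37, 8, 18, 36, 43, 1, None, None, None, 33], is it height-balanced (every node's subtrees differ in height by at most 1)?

Tree (level-order array): [29, 11, 37, 8, 18, 36, 43, 1, None, None, None, 33]
Definition: a tree is height-balanced if, at every node, |h(left) - h(right)| <= 1 (empty subtree has height -1).
Bottom-up per-node check:
  node 1: h_left=-1, h_right=-1, diff=0 [OK], height=0
  node 8: h_left=0, h_right=-1, diff=1 [OK], height=1
  node 18: h_left=-1, h_right=-1, diff=0 [OK], height=0
  node 11: h_left=1, h_right=0, diff=1 [OK], height=2
  node 33: h_left=-1, h_right=-1, diff=0 [OK], height=0
  node 36: h_left=0, h_right=-1, diff=1 [OK], height=1
  node 43: h_left=-1, h_right=-1, diff=0 [OK], height=0
  node 37: h_left=1, h_right=0, diff=1 [OK], height=2
  node 29: h_left=2, h_right=2, diff=0 [OK], height=3
All nodes satisfy the balance condition.
Result: Balanced


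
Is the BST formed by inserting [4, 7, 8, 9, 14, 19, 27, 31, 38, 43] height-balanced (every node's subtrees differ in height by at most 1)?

Tree (level-order array): [4, None, 7, None, 8, None, 9, None, 14, None, 19, None, 27, None, 31, None, 38, None, 43]
Definition: a tree is height-balanced if, at every node, |h(left) - h(right)| <= 1 (empty subtree has height -1).
Bottom-up per-node check:
  node 43: h_left=-1, h_right=-1, diff=0 [OK], height=0
  node 38: h_left=-1, h_right=0, diff=1 [OK], height=1
  node 31: h_left=-1, h_right=1, diff=2 [FAIL (|-1-1|=2 > 1)], height=2
  node 27: h_left=-1, h_right=2, diff=3 [FAIL (|-1-2|=3 > 1)], height=3
  node 19: h_left=-1, h_right=3, diff=4 [FAIL (|-1-3|=4 > 1)], height=4
  node 14: h_left=-1, h_right=4, diff=5 [FAIL (|-1-4|=5 > 1)], height=5
  node 9: h_left=-1, h_right=5, diff=6 [FAIL (|-1-5|=6 > 1)], height=6
  node 8: h_left=-1, h_right=6, diff=7 [FAIL (|-1-6|=7 > 1)], height=7
  node 7: h_left=-1, h_right=7, diff=8 [FAIL (|-1-7|=8 > 1)], height=8
  node 4: h_left=-1, h_right=8, diff=9 [FAIL (|-1-8|=9 > 1)], height=9
Node 31 violates the condition: |-1 - 1| = 2 > 1.
Result: Not balanced


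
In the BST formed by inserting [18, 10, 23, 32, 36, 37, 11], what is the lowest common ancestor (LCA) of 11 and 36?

Tree insertion order: [18, 10, 23, 32, 36, 37, 11]
Tree (level-order array): [18, 10, 23, None, 11, None, 32, None, None, None, 36, None, 37]
In a BST, the LCA of p=11, q=36 is the first node v on the
root-to-leaf path with p <= v <= q (go left if both < v, right if both > v).
Walk from root:
  at 18: 11 <= 18 <= 36, this is the LCA
LCA = 18


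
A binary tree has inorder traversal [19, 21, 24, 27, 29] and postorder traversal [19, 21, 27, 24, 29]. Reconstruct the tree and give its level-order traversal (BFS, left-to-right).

Inorder:   [19, 21, 24, 27, 29]
Postorder: [19, 21, 27, 24, 29]
Algorithm: postorder visits root last, so walk postorder right-to-left;
each value is the root of the current inorder slice — split it at that
value, recurse on the right subtree first, then the left.
Recursive splits:
  root=29; inorder splits into left=[19, 21, 24, 27], right=[]
  root=24; inorder splits into left=[19, 21], right=[27]
  root=27; inorder splits into left=[], right=[]
  root=21; inorder splits into left=[19], right=[]
  root=19; inorder splits into left=[], right=[]
Reconstructed level-order: [29, 24, 21, 27, 19]


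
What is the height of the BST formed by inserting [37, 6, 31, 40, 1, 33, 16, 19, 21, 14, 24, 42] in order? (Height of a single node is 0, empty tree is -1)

Insertion order: [37, 6, 31, 40, 1, 33, 16, 19, 21, 14, 24, 42]
Tree (level-order array): [37, 6, 40, 1, 31, None, 42, None, None, 16, 33, None, None, 14, 19, None, None, None, None, None, 21, None, 24]
Compute height bottom-up (empty subtree = -1):
  height(1) = 1 + max(-1, -1) = 0
  height(14) = 1 + max(-1, -1) = 0
  height(24) = 1 + max(-1, -1) = 0
  height(21) = 1 + max(-1, 0) = 1
  height(19) = 1 + max(-1, 1) = 2
  height(16) = 1 + max(0, 2) = 3
  height(33) = 1 + max(-1, -1) = 0
  height(31) = 1 + max(3, 0) = 4
  height(6) = 1 + max(0, 4) = 5
  height(42) = 1 + max(-1, -1) = 0
  height(40) = 1 + max(-1, 0) = 1
  height(37) = 1 + max(5, 1) = 6
Height = 6


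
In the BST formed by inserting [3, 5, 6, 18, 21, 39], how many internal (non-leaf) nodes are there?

Tree built from: [3, 5, 6, 18, 21, 39]
Tree (level-order array): [3, None, 5, None, 6, None, 18, None, 21, None, 39]
Rule: An internal node has at least one child.
Per-node child counts:
  node 3: 1 child(ren)
  node 5: 1 child(ren)
  node 6: 1 child(ren)
  node 18: 1 child(ren)
  node 21: 1 child(ren)
  node 39: 0 child(ren)
Matching nodes: [3, 5, 6, 18, 21]
Count of internal (non-leaf) nodes: 5


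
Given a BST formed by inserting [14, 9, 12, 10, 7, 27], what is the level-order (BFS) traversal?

Tree insertion order: [14, 9, 12, 10, 7, 27]
Tree (level-order array): [14, 9, 27, 7, 12, None, None, None, None, 10]
BFS from the root, enqueuing left then right child of each popped node:
  queue [14] -> pop 14, enqueue [9, 27], visited so far: [14]
  queue [9, 27] -> pop 9, enqueue [7, 12], visited so far: [14, 9]
  queue [27, 7, 12] -> pop 27, enqueue [none], visited so far: [14, 9, 27]
  queue [7, 12] -> pop 7, enqueue [none], visited so far: [14, 9, 27, 7]
  queue [12] -> pop 12, enqueue [10], visited so far: [14, 9, 27, 7, 12]
  queue [10] -> pop 10, enqueue [none], visited so far: [14, 9, 27, 7, 12, 10]
Result: [14, 9, 27, 7, 12, 10]


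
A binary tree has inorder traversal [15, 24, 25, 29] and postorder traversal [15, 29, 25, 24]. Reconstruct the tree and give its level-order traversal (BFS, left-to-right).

Inorder:   [15, 24, 25, 29]
Postorder: [15, 29, 25, 24]
Algorithm: postorder visits root last, so walk postorder right-to-left;
each value is the root of the current inorder slice — split it at that
value, recurse on the right subtree first, then the left.
Recursive splits:
  root=24; inorder splits into left=[15], right=[25, 29]
  root=25; inorder splits into left=[], right=[29]
  root=29; inorder splits into left=[], right=[]
  root=15; inorder splits into left=[], right=[]
Reconstructed level-order: [24, 15, 25, 29]


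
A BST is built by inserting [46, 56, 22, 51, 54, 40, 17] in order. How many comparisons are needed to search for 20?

Search path for 20: 46 -> 22 -> 17
Found: False
Comparisons: 3


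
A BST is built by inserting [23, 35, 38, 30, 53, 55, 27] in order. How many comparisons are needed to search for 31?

Search path for 31: 23 -> 35 -> 30
Found: False
Comparisons: 3


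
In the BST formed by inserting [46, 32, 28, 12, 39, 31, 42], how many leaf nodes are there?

Tree built from: [46, 32, 28, 12, 39, 31, 42]
Tree (level-order array): [46, 32, None, 28, 39, 12, 31, None, 42]
Rule: A leaf has 0 children.
Per-node child counts:
  node 46: 1 child(ren)
  node 32: 2 child(ren)
  node 28: 2 child(ren)
  node 12: 0 child(ren)
  node 31: 0 child(ren)
  node 39: 1 child(ren)
  node 42: 0 child(ren)
Matching nodes: [12, 31, 42]
Count of leaf nodes: 3


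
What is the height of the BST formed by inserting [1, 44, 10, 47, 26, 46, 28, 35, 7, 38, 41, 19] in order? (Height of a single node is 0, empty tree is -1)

Insertion order: [1, 44, 10, 47, 26, 46, 28, 35, 7, 38, 41, 19]
Tree (level-order array): [1, None, 44, 10, 47, 7, 26, 46, None, None, None, 19, 28, None, None, None, None, None, 35, None, 38, None, 41]
Compute height bottom-up (empty subtree = -1):
  height(7) = 1 + max(-1, -1) = 0
  height(19) = 1 + max(-1, -1) = 0
  height(41) = 1 + max(-1, -1) = 0
  height(38) = 1 + max(-1, 0) = 1
  height(35) = 1 + max(-1, 1) = 2
  height(28) = 1 + max(-1, 2) = 3
  height(26) = 1 + max(0, 3) = 4
  height(10) = 1 + max(0, 4) = 5
  height(46) = 1 + max(-1, -1) = 0
  height(47) = 1 + max(0, -1) = 1
  height(44) = 1 + max(5, 1) = 6
  height(1) = 1 + max(-1, 6) = 7
Height = 7


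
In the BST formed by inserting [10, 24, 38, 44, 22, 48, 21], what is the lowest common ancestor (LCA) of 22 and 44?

Tree insertion order: [10, 24, 38, 44, 22, 48, 21]
Tree (level-order array): [10, None, 24, 22, 38, 21, None, None, 44, None, None, None, 48]
In a BST, the LCA of p=22, q=44 is the first node v on the
root-to-leaf path with p <= v <= q (go left if both < v, right if both > v).
Walk from root:
  at 10: both 22 and 44 > 10, go right
  at 24: 22 <= 24 <= 44, this is the LCA
LCA = 24


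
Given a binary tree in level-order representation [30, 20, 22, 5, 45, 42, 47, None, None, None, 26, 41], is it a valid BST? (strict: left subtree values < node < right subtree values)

Level-order array: [30, 20, 22, 5, 45, 42, 47, None, None, None, 26, 41]
Validate using subtree bounds (lo, hi): at each node, require lo < value < hi,
then recurse left with hi=value and right with lo=value.
Preorder trace (stopping at first violation):
  at node 30 with bounds (-inf, +inf): OK
  at node 20 with bounds (-inf, 30): OK
  at node 5 with bounds (-inf, 20): OK
  at node 45 with bounds (20, 30): VIOLATION
Node 45 violates its bound: not (20 < 45 < 30).
Result: Not a valid BST


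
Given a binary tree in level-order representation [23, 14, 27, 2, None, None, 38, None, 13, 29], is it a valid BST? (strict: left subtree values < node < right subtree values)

Level-order array: [23, 14, 27, 2, None, None, 38, None, 13, 29]
Validate using subtree bounds (lo, hi): at each node, require lo < value < hi,
then recurse left with hi=value and right with lo=value.
Preorder trace (stopping at first violation):
  at node 23 with bounds (-inf, +inf): OK
  at node 14 with bounds (-inf, 23): OK
  at node 2 with bounds (-inf, 14): OK
  at node 13 with bounds (2, 14): OK
  at node 27 with bounds (23, +inf): OK
  at node 38 with bounds (27, +inf): OK
  at node 29 with bounds (27, 38): OK
No violation found at any node.
Result: Valid BST
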